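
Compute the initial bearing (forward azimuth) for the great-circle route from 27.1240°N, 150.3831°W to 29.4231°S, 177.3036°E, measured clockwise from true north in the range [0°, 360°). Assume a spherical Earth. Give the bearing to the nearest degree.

211°

Δλ = 177.3036 − -150.3831 = 327.6867°; wrapped into (−180°, 180°]: -32.3133°.
θ = atan2( sin Δλ · cos φ₂ , cos φ₁ · sin φ₂ − sin φ₁ · cos φ₂ · cos Δλ )
  = atan2(-0.46560, -0.77284) = -148.933° → normalised to [0°, 360°): 211.067°.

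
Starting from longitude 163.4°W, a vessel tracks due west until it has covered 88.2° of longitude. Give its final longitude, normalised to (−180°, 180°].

108.4°E

Start at -163.4°; shift −88.2° → -251.6°.
-251.6° lies outside (−180°, 180°]; add 360° → +108.4°.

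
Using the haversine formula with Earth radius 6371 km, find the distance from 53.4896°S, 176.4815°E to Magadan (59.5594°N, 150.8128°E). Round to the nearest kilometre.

12778 km

Δλ = 150.8128 − 176.4815 = -25.6687°.
Δφ = 59.5594 − -53.4896 = 113.0490°.
a = sin²(Δφ/2) + cos φ₁ · cos φ₂ · sin²(Δλ/2) = 0.710633.
c = 2·atan2(√a, √(1−a)) = 2.00564 rad → d = 6371·c ≈ 12777.91 km.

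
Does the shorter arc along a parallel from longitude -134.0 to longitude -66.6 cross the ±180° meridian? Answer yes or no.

Signed shortest Δλ = ((-66.6 − -134.0 + 180) mod 360) − 180 = 67.4°.
Going east by 67.4° from -134.0° reaches -66.6° without touching 180°.

No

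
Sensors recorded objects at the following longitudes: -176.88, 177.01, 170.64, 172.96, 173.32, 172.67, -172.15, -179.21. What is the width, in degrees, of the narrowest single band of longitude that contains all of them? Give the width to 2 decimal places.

17.21°

Sort the longitudes: -179.21°, -176.88°, -172.15°, +170.64°, +172.67°, +172.96°, +173.32°, +177.01°.
Eastward gaps between consecutive values (wrapping around): 2.33°, 4.73°, 342.79°, 2.03°, 0.29°, 0.36°, 3.69°, 3.78°.
Largest gap = 342.79° ⇒ minimal covering band is its complement: 360° − 342.79° = 17.21°.
Band runs from +170.64° eastward to -172.15°, crossing the antimeridian.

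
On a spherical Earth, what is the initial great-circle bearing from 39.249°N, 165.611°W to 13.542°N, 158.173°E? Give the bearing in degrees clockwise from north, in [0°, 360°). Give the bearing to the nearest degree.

Δλ = 158.173 − -165.611 = 323.784°; wrapped into (−180°, 180°]: -36.216°.
θ = atan2( sin Δλ · cos φ₂ , cos φ₁ · sin φ₂ − sin φ₁ · cos φ₂ · cos Δλ )
  = atan2(-0.57441, -0.31493) = -118.735° → normalised to [0°, 360°): 241.265°.

241°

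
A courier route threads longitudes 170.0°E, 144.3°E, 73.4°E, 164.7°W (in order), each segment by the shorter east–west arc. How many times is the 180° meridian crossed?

Leg 1: +170.0° → +144.3°, shortest Δλ = -25.7° (west) — does not cross 180°.
Leg 2: +144.3° → +73.4°, shortest Δλ = -70.9° (west) — does not cross 180°.
Leg 3: +73.4° → -164.7°, shortest Δλ = 121.9° (east) — crosses 180°.
Total crossings: 1.

1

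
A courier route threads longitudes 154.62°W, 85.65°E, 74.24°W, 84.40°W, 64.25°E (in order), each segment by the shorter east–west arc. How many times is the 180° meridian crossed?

Leg 1: -154.62° → +85.65°, shortest Δλ = -119.73° (west) — crosses 180°.
Leg 2: +85.65° → -74.24°, shortest Δλ = -159.89° (west) — does not cross 180°.
Leg 3: -74.24° → -84.40°, shortest Δλ = -10.16° (west) — does not cross 180°.
Leg 4: -84.40° → +64.25°, shortest Δλ = 148.65° (east) — does not cross 180°.
Total crossings: 1.

1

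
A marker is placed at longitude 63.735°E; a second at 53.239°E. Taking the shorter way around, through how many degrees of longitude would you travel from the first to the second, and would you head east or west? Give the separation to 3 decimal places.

Raw difference: 53.239 − 63.735 = -10.496°.
Normalise into (−180°, 180°]: -10.496° stays -10.496°.
Negative ⇒ the second point lies to the west; separation 10.496°.

10.496° west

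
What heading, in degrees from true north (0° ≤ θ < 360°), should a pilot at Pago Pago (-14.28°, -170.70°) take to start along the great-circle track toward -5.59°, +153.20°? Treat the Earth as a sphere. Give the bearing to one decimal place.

Δλ = 153.20 − -170.70 = 323.90°; wrapped into (−180°, 180°]: -36.10°.
θ = atan2( sin Δλ · cos φ₂ , cos φ₁ · sin φ₂ − sin φ₁ · cos φ₂ · cos Δλ )
  = atan2(-0.58639, 0.10395) = -79.947° → normalised to [0°, 360°): 280.053°.

280.1°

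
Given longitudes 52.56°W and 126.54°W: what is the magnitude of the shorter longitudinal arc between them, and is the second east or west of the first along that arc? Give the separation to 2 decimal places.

73.98° west

Raw difference: -126.54 − -52.56 = -73.98°.
Normalise into (−180°, 180°]: -73.98° stays -73.98°.
Negative ⇒ the second point lies to the west; separation 73.98°.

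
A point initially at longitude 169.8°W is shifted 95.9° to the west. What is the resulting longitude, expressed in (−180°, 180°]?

Start at -169.8°; shift −95.9° → -265.7°.
-265.7° lies outside (−180°, 180°]; add 360° → +94.3°.

94.3°E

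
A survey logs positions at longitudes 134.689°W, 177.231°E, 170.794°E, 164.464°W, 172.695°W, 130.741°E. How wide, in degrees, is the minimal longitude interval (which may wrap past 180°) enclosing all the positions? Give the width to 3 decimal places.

94.570°

Sort the longitudes: -172.695°, -164.464°, -134.689°, +130.741°, +170.794°, +177.231°.
Eastward gaps between consecutive values (wrapping around): 8.231°, 29.775°, 265.430°, 40.053°, 6.437°, 10.074°.
Largest gap = 265.430° ⇒ minimal covering band is its complement: 360° − 265.430° = 94.570°.
Band runs from +130.741° eastward to -134.689°, crossing the antimeridian.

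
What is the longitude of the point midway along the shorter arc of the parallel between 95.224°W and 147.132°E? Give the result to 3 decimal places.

Signed shortest Δλ from -95.224° to +147.132° is -117.644°.
Midpoint longitude = -95.224° + (-117.644°)/2 = -95.224° − 58.822° = -154.046°.
(The naïve average (-95.224 + +147.132)/2 = 25.954° is on the wrong side of the globe.)

154.046°W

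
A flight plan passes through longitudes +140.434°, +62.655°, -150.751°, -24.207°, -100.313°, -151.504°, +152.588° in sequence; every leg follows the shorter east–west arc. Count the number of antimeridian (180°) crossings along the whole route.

2

Leg 1: +140.434° → +62.655°, shortest Δλ = -77.779° (west) — does not cross 180°.
Leg 2: +62.655° → -150.751°, shortest Δλ = 146.594° (east) — crosses 180°.
Leg 3: -150.751° → -24.207°, shortest Δλ = 126.544° (east) — does not cross 180°.
Leg 4: -24.207° → -100.313°, shortest Δλ = -76.106° (west) — does not cross 180°.
Leg 5: -100.313° → -151.504°, shortest Δλ = -51.191° (west) — does not cross 180°.
Leg 6: -151.504° → +152.588°, shortest Δλ = -55.908° (west) — crosses 180°.
Total crossings: 2.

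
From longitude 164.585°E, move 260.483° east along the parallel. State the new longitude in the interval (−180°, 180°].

65.068°E

Start at +164.585°; shift +260.483° → +425.068°.
+425.068° lies outside (−180°, 180°]; subtract 360° → +65.068°.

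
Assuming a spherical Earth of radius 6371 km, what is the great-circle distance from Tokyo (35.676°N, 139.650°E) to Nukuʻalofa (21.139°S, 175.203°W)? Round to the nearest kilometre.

Δλ = -175.203 − 139.650 = -314.853°; wrapped into (−180°, 180°]: 45.147°.
Δφ = -21.139 − 35.676 = -56.815°.
a = sin²(Δφ/2) + cos φ₁ · cos φ₂ · sin²(Δλ/2) = 0.337974.
c = 2·atan2(√a, √(1−a)) = 1.24079 rad → d = 6371·c ≈ 7905.05 km.

7905 km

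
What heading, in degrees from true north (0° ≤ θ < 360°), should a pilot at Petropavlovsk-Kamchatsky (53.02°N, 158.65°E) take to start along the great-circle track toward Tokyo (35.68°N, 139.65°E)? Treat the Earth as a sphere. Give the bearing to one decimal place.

225.2°

Δλ = 139.65 − 158.65 = -19.00°.
θ = atan2( sin Δλ · cos φ₂ , cos φ₁ · sin φ₂ − sin φ₁ · cos φ₂ · cos Δλ )
  = atan2(-0.26445, -0.26269) = -134.808° → normalised to [0°, 360°): 225.192°.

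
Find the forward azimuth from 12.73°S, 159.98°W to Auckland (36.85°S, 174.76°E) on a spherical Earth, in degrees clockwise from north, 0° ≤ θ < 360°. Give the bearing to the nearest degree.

Δλ = 174.76 − -159.98 = 334.74°; wrapped into (−180°, 180°]: -25.26°.
θ = atan2( sin Δλ · cos φ₂ , cos φ₁ · sin φ₂ − sin φ₁ · cos φ₂ · cos Δλ )
  = atan2(-0.34147, -0.42551) = -141.253° → normalised to [0°, 360°): 218.747°.

219°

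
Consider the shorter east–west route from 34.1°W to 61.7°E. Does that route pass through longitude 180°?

No

Signed shortest Δλ = ((61.7 − -34.1 + 180) mod 360) − 180 = 95.8°.
Going east by 95.8° from -34.1° reaches +61.7° without touching 180°.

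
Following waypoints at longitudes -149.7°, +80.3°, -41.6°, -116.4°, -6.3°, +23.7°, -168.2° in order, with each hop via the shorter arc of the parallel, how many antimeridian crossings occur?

Leg 1: -149.7° → +80.3°, shortest Δλ = -130.0° (west) — crosses 180°.
Leg 2: +80.3° → -41.6°, shortest Δλ = -121.9° (west) — does not cross 180°.
Leg 3: -41.6° → -116.4°, shortest Δλ = -74.8° (west) — does not cross 180°.
Leg 4: -116.4° → -6.3°, shortest Δλ = 110.1° (east) — does not cross 180°.
Leg 5: -6.3° → +23.7°, shortest Δλ = 30.0° (east) — does not cross 180°.
Leg 6: +23.7° → -168.2°, shortest Δλ = 168.1° (east) — crosses 180°.
Total crossings: 2.

2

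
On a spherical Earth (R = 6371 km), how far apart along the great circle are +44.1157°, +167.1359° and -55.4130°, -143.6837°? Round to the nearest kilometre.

Δλ = -143.6837 − 167.1359 = -310.8196°; wrapped into (−180°, 180°]: 49.1804°.
Δφ = -55.4130 − 44.1157 = -99.5287°.
a = sin²(Δφ/2) + cos φ₁ · cos φ₂ · sin²(Δλ/2) = 0.653341.
c = 2·atan2(√a, √(1−a)) = 1.88250 rad → d = 6371·c ≈ 11993.41 km.

11993 km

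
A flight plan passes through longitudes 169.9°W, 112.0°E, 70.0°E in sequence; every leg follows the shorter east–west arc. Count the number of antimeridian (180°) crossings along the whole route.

Leg 1: -169.9° → +112.0°, shortest Δλ = -78.1° (west) — crosses 180°.
Leg 2: +112.0° → +70.0°, shortest Δλ = -42.0° (west) — does not cross 180°.
Total crossings: 1.

1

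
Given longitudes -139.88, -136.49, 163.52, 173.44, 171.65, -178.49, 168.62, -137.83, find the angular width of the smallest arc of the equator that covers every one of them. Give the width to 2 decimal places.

59.99°

Sort the longitudes: -178.49°, -139.88°, -137.83°, -136.49°, +163.52°, +168.62°, +171.65°, +173.44°.
Eastward gaps between consecutive values (wrapping around): 38.61°, 2.05°, 1.34°, 300.01°, 5.10°, 3.03°, 1.79°, 8.07°.
Largest gap = 300.01° ⇒ minimal covering band is its complement: 360° − 300.01° = 59.99°.
Band runs from +163.52° eastward to -136.49°, crossing the antimeridian.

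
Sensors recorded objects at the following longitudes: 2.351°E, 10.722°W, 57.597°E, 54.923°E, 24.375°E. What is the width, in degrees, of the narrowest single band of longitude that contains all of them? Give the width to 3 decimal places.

Sort the longitudes: -10.722°, +2.351°, +24.375°, +54.923°, +57.597°.
Eastward gaps between consecutive values (wrapping around): 13.073°, 22.024°, 30.548°, 2.674°, 291.681°.
Largest gap = 291.681° ⇒ minimal covering band is its complement: 360° − 291.681° = 68.319°.
Band runs from -10.722° eastward to +57.597°.

68.319°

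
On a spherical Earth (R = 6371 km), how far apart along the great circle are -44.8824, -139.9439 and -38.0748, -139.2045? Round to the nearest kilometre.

Δλ = -139.2045 − -139.9439 = 0.7394°.
Δφ = -38.0748 − -44.8824 = 6.8076°.
a = sin²(Δφ/2) + cos φ₁ · cos φ₂ · sin²(Δλ/2) = 0.003548.
c = 2·atan2(√a, √(1−a)) = 0.11921 rad → d = 6371·c ≈ 759.46 km.

759 km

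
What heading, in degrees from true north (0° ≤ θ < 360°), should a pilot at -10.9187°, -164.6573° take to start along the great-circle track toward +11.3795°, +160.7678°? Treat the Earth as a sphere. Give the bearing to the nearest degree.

Δλ = 160.7678 − -164.6573 = 325.4251°; wrapped into (−180°, 180°]: -34.5749°.
θ = atan2( sin Δλ · cos φ₂ , cos φ₁ · sin φ₂ − sin φ₁ · cos φ₂ · cos Δλ )
  = atan2(-0.55633, 0.34663) = -58.074° → normalised to [0°, 360°): 301.926°.

302°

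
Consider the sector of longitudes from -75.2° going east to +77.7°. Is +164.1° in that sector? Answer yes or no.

Band width going east from -75.2° to +77.7°: ((77.7 − -75.2) mod 360) = 152.9°.
Offset of +164.1° east of the west edge: ((164.1 − -75.2) mod 360) = 239.3°.
239.3° > 152.9° ⇒ outside.

No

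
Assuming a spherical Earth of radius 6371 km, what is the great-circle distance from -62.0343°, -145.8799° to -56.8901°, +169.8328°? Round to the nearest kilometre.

2513 km

Δλ = 169.8328 − -145.8799 = 315.7127°; wrapped into (−180°, 180°]: -44.2873°.
Δφ = -56.8901 − -62.0343 = 5.1442°.
a = sin²(Δφ/2) + cos φ₁ · cos φ₂ · sin²(Δλ/2) = 0.038408.
c = 2·atan2(√a, √(1−a)) = 0.39451 rad → d = 6371·c ≈ 2513.44 km.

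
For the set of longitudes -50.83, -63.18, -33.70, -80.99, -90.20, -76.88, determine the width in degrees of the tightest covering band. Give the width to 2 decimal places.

56.50°

Sort the longitudes: -90.20°, -80.99°, -76.88°, -63.18°, -50.83°, -33.70°.
Eastward gaps between consecutive values (wrapping around): 9.21°, 4.11°, 13.70°, 12.35°, 17.13°, 303.50°.
Largest gap = 303.50° ⇒ minimal covering band is its complement: 360° − 303.50° = 56.50°.
Band runs from -90.20° eastward to -33.70°.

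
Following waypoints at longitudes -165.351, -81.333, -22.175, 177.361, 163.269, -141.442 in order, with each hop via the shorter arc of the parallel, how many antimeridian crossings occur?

2

Leg 1: -165.351° → -81.333°, shortest Δλ = 84.018° (east) — does not cross 180°.
Leg 2: -81.333° → -22.175°, shortest Δλ = 59.158° (east) — does not cross 180°.
Leg 3: -22.175° → +177.361°, shortest Δλ = -160.464° (west) — crosses 180°.
Leg 4: +177.361° → +163.269°, shortest Δλ = -14.092° (west) — does not cross 180°.
Leg 5: +163.269° → -141.442°, shortest Δλ = 55.289° (east) — crosses 180°.
Total crossings: 2.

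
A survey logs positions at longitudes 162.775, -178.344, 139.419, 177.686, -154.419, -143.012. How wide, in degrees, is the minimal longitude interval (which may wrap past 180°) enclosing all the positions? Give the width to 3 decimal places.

77.569°

Sort the longitudes: -178.344°, -154.419°, -143.012°, +139.419°, +162.775°, +177.686°.
Eastward gaps between consecutive values (wrapping around): 23.925°, 11.407°, 282.431°, 23.356°, 14.911°, 3.970°.
Largest gap = 282.431° ⇒ minimal covering band is its complement: 360° − 282.431° = 77.569°.
Band runs from +139.419° eastward to -143.012°, crossing the antimeridian.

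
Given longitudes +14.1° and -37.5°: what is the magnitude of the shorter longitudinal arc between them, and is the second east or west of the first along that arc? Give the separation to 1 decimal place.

51.6° west

Raw difference: -37.5 − 14.1 = -51.6°.
Normalise into (−180°, 180°]: -51.6° stays -51.6°.
Negative ⇒ the second point lies to the west; separation 51.6°.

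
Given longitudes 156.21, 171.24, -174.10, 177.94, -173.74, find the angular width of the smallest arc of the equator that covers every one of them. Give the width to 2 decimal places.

30.05°

Sort the longitudes: -174.10°, -173.74°, +156.21°, +171.24°, +177.94°.
Eastward gaps between consecutive values (wrapping around): 0.36°, 329.95°, 15.03°, 6.70°, 7.96°.
Largest gap = 329.95° ⇒ minimal covering band is its complement: 360° − 329.95° = 30.05°.
Band runs from +156.21° eastward to -173.74°, crossing the antimeridian.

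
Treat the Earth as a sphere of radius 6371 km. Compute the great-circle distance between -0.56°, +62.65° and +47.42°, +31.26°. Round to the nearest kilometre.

Δλ = 31.26 − 62.65 = -31.39°.
Δφ = 47.42 − -0.56 = 47.98°.
a = sin²(Δφ/2) + cos φ₁ · cos φ₂ · sin²(Δλ/2) = 0.214817.
c = 2·atan2(√a, √(1−a)) = 0.96385 rad → d = 6371·c ≈ 6140.66 km.

6141 km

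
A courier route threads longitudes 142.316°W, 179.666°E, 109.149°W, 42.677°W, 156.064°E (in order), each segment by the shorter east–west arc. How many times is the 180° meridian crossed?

Leg 1: -142.316° → +179.666°, shortest Δλ = -38.018° (west) — crosses 180°.
Leg 2: +179.666° → -109.149°, shortest Δλ = 71.185° (east) — crosses 180°.
Leg 3: -109.149° → -42.677°, shortest Δλ = 66.472° (east) — does not cross 180°.
Leg 4: -42.677° → +156.064°, shortest Δλ = -161.259° (west) — crosses 180°.
Total crossings: 3.

3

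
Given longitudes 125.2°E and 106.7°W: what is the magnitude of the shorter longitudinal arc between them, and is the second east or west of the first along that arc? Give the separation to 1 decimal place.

Raw difference: -106.7 − 125.2 = -231.9°.
Normalise into (−180°, 180°]: -231.9° + 360° = 128.1°.
Positive ⇒ the second point lies to the east; separation 128.1°.

128.1° east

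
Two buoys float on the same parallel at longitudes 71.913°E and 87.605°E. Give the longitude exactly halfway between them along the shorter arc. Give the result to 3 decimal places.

79.759°E

Signed shortest Δλ from +71.913° to +87.605° is +15.692°.
Midpoint longitude = +71.913° + (+15.692°)/2 = +71.913° + 7.846° = +79.759°.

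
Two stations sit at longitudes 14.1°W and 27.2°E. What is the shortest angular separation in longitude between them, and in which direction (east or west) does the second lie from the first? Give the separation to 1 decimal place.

Raw difference: 27.2 − -14.1 = 41.3°.
Normalise into (−180°, 180°]: 41.3° stays 41.3°.
Positive ⇒ the second point lies to the east; separation 41.3°.

41.3° east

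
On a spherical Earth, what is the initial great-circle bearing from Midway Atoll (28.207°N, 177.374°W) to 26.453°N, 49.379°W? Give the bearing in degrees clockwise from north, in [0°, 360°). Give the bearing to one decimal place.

Δλ = -49.379 − -177.374 = 127.995°.
θ = atan2( sin Δλ · cos φ₂ , cos φ₁ · sin φ₂ − sin φ₁ · cos φ₂ · cos Δλ )
  = atan2(0.70555, 0.65306) = 47.213° → normalised to [0°, 360°): 47.213°.

47.2°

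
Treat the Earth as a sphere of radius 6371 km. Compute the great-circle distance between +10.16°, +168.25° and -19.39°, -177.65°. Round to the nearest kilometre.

Δλ = -177.65 − 168.25 = -345.90°; wrapped into (−180°, 180°]: 14.10°.
Δφ = -19.39 − 10.16 = -29.55°.
a = sin²(Δφ/2) + cos φ₁ · cos φ₂ · sin²(Δλ/2) = 0.079024.
c = 2·atan2(√a, √(1−a)) = 0.56991 rad → d = 6371·c ≈ 3630.87 km.

3631 km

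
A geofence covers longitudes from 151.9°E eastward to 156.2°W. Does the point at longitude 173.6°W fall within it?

Yes

Band width going east from +151.9° to -156.2°: ((-156.2 − 151.9) mod 360) = 51.9°.
Offset of -173.6° east of the west edge: ((-173.6 − 151.9) mod 360) = 34.5°.
34.5° ≤ 51.9° ⇒ inside.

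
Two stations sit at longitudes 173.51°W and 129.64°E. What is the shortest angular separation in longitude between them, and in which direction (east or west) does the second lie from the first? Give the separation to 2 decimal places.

56.85° west

Raw difference: 129.64 − -173.51 = 303.15°.
Normalise into (−180°, 180°]: 303.15° − 360° = -56.85°.
Negative ⇒ the second point lies to the west; separation 56.85°.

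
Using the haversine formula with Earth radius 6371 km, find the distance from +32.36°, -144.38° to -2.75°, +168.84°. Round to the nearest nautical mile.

3392 nmi

Δλ = 168.84 − -144.38 = 313.22°; wrapped into (−180°, 180°]: -46.78°.
Δφ = -2.75 − 32.36 = -35.11°.
a = sin²(Δφ/2) + cos φ₁ · cos φ₂ · sin²(Δλ/2) = 0.223946.
c = 2·atan2(√a, √(1−a)) = 0.98591 rad → d = 6371·c ≈ 6281.21 km ≈ 3391.58 nmi.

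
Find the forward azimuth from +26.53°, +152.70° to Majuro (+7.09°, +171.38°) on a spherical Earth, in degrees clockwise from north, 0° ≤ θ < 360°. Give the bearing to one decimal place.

Δλ = 171.38 − 152.70 = 18.68°.
θ = atan2( sin Δλ · cos φ₂ , cos φ₁ · sin φ₂ − sin φ₁ · cos φ₂ · cos Δλ )
  = atan2(0.31783, -0.30947) = 134.236° → normalised to [0°, 360°): 134.236°.

134.2°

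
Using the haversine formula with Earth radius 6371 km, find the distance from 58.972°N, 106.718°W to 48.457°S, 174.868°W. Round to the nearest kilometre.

13448 km

Δλ = -174.868 − -106.718 = -68.150°.
Δφ = -48.457 − 58.972 = -107.429°.
a = sin²(Δφ/2) + cos φ₁ · cos φ₂ · sin²(Δλ/2) = 0.757070.
c = 2·atan2(√a, √(1−a)) = 2.11080 rad → d = 6371·c ≈ 13447.91 km.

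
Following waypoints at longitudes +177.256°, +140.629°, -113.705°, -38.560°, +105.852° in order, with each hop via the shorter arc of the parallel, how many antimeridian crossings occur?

Leg 1: +177.256° → +140.629°, shortest Δλ = -36.627° (west) — does not cross 180°.
Leg 2: +140.629° → -113.705°, shortest Δλ = 105.666° (east) — crosses 180°.
Leg 3: -113.705° → -38.560°, shortest Δλ = 75.145° (east) — does not cross 180°.
Leg 4: -38.560° → +105.852°, shortest Δλ = 144.412° (east) — does not cross 180°.
Total crossings: 1.

1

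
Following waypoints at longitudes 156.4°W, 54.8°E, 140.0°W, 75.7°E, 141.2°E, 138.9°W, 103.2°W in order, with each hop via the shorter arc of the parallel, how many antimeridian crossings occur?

4

Leg 1: -156.4° → +54.8°, shortest Δλ = -148.8° (west) — crosses 180°.
Leg 2: +54.8° → -140.0°, shortest Δλ = 165.2° (east) — crosses 180°.
Leg 3: -140.0° → +75.7°, shortest Δλ = -144.3° (west) — crosses 180°.
Leg 4: +75.7° → +141.2°, shortest Δλ = 65.5° (east) — does not cross 180°.
Leg 5: +141.2° → -138.9°, shortest Δλ = 79.9° (east) — crosses 180°.
Leg 6: -138.9° → -103.2°, shortest Δλ = 35.7° (east) — does not cross 180°.
Total crossings: 4.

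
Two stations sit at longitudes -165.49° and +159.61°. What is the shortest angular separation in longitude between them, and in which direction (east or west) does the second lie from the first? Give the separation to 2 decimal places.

Raw difference: 159.61 − -165.49 = 325.1°.
Normalise into (−180°, 180°]: 325.1° − 360° = -34.9°.
Negative ⇒ the second point lies to the west; separation 34.90°.

34.90° west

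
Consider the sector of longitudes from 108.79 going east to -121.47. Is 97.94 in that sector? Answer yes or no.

No

Band width going east from +108.79° to -121.47°: ((-121.47 − 108.79) mod 360) = 129.74°.
Offset of +97.94° east of the west edge: ((97.94 − 108.79) mod 360) = 349.15°.
349.15° > 129.74° ⇒ outside.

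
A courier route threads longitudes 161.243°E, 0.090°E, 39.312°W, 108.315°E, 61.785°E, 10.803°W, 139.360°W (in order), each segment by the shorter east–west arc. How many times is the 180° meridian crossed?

Leg 1: +161.243° → +0.090°, shortest Δλ = -161.153° (west) — does not cross 180°.
Leg 2: +0.090° → -39.312°, shortest Δλ = -39.402° (west) — does not cross 180°.
Leg 3: -39.312° → +108.315°, shortest Δλ = 147.627° (east) — does not cross 180°.
Leg 4: +108.315° → +61.785°, shortest Δλ = -46.53° (west) — does not cross 180°.
Leg 5: +61.785° → -10.803°, shortest Δλ = -72.588° (west) — does not cross 180°.
Leg 6: -10.803° → -139.360°, shortest Δλ = -128.557° (west) — does not cross 180°.
Total crossings: 0.

0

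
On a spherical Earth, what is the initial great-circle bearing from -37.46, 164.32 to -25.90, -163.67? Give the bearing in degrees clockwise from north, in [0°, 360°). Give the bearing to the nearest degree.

Δλ = -163.67 − 164.32 = -327.99°; wrapped into (−180°, 180°]: 32.01°.
θ = atan2( sin Δλ · cos φ₂ , cos φ₁ · sin φ₂ − sin φ₁ · cos φ₂ · cos Δλ )
  = atan2(0.47683, 0.11721) = 76.190° → normalised to [0°, 360°): 76.190°.

76°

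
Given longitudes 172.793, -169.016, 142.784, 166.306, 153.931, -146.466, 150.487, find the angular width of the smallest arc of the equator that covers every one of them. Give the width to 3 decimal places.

70.750°

Sort the longitudes: -169.016°, -146.466°, +142.784°, +150.487°, +153.931°, +166.306°, +172.793°.
Eastward gaps between consecutive values (wrapping around): 22.550°, 289.250°, 7.703°, 3.444°, 12.375°, 6.487°, 18.191°.
Largest gap = 289.250° ⇒ minimal covering band is its complement: 360° − 289.250° = 70.750°.
Band runs from +142.784° eastward to -146.466°, crossing the antimeridian.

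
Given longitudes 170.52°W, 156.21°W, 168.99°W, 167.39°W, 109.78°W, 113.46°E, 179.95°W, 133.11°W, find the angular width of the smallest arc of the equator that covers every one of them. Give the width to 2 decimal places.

136.76°

Sort the longitudes: -179.95°, -170.52°, -168.99°, -167.39°, -156.21°, -133.11°, -109.78°, +113.46°.
Eastward gaps between consecutive values (wrapping around): 9.43°, 1.53°, 1.60°, 11.18°, 23.10°, 23.33°, 223.24°, 66.59°.
Largest gap = 223.24° ⇒ minimal covering band is its complement: 360° − 223.24° = 136.76°.
Band runs from +113.46° eastward to -109.78°, crossing the antimeridian.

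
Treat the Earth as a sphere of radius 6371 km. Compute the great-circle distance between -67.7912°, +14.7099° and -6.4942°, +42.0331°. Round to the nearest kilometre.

Δλ = 42.0331 − 14.7099 = 27.3232°.
Δφ = -6.4942 − -67.7912 = 61.2970°.
a = sin²(Δφ/2) + cos φ₁ · cos φ₂ · sin²(Δλ/2) = 0.280815.
c = 2·atan2(√a, √(1−a)) = 1.11701 rad → d = 6371·c ≈ 7116.49 km.

7116 km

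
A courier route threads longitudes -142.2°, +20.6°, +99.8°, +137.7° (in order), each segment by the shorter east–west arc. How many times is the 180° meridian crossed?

Leg 1: -142.2° → +20.6°, shortest Δλ = 162.8° (east) — does not cross 180°.
Leg 2: +20.6° → +99.8°, shortest Δλ = 79.2° (east) — does not cross 180°.
Leg 3: +99.8° → +137.7°, shortest Δλ = 37.9° (east) — does not cross 180°.
Total crossings: 0.

0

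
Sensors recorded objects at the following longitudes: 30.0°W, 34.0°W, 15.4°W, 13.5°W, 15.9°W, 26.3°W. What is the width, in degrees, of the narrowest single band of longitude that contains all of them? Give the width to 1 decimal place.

20.5°

Sort the longitudes: -34.0°, -30.0°, -26.3°, -15.9°, -15.4°, -13.5°.
Eastward gaps between consecutive values (wrapping around): 4.0°, 3.7°, 10.4°, 0.5°, 1.9°, 339.5°.
Largest gap = 339.5° ⇒ minimal covering band is its complement: 360° − 339.5° = 20.5°.
Band runs from -34.0° eastward to -13.5°.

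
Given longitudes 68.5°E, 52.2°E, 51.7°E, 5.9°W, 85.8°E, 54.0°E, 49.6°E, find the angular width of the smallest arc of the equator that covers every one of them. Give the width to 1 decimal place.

Sort the longitudes: -5.9°, +49.6°, +51.7°, +52.2°, +54.0°, +68.5°, +85.8°.
Eastward gaps between consecutive values (wrapping around): 55.5°, 2.1°, 0.5°, 1.8°, 14.5°, 17.3°, 268.3°.
Largest gap = 268.3° ⇒ minimal covering band is its complement: 360° − 268.3° = 91.7°.
Band runs from -5.9° eastward to +85.8°.

91.7°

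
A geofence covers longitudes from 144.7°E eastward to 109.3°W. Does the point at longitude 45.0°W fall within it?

Band width going east from +144.7° to -109.3°: ((-109.3 − 144.7) mod 360) = 106.0°.
Offset of -45.0° east of the west edge: ((-45.0 − 144.7) mod 360) = 170.3°.
170.3° > 106.0° ⇒ outside.

No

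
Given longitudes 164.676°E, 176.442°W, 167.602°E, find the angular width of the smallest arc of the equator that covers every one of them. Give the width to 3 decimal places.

18.882°

Sort the longitudes: -176.442°, +164.676°, +167.602°.
Eastward gaps between consecutive values (wrapping around): 341.118°, 2.926°, 15.956°.
Largest gap = 341.118° ⇒ minimal covering band is its complement: 360° − 341.118° = 18.882°.
Band runs from +164.676° eastward to -176.442°, crossing the antimeridian.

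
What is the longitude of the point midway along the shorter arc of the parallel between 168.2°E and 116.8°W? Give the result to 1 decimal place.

Signed shortest Δλ from +168.2° to -116.8° is +75.0°.
Midpoint longitude = +168.2° + (+75.0°)/2 = +168.2° + 37.5° = +205.7°.
Normalise into (−180°, 180°]: -154.3°.
(The naïve average (+168.2 + -116.8)/2 = 25.7° is on the wrong side of the globe.)

154.3°W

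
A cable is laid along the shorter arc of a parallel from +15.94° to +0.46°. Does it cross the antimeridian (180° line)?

No

Signed shortest Δλ = ((0.46 − 15.94 + 180) mod 360) − 180 = -15.48°.
Going west by 15.48° from +15.94° reaches +0.46° without touching 180°.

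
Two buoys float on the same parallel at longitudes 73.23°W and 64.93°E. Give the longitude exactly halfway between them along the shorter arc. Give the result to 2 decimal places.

4.15°W

Signed shortest Δλ from -73.23° to +64.93° is +138.16°.
Midpoint longitude = -73.23° + (+138.16°)/2 = -73.23° + 69.08° = -4.15°.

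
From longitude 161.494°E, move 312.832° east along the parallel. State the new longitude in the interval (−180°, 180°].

Start at +161.494°; shift +312.832° → +474.326°.
+474.326° lies outside (−180°, 180°]; subtract 360° → +114.326°.

114.326°E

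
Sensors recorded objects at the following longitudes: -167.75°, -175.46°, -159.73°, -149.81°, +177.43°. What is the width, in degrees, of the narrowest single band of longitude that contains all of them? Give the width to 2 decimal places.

32.76°

Sort the longitudes: -175.46°, -167.75°, -159.73°, -149.81°, +177.43°.
Eastward gaps between consecutive values (wrapping around): 7.71°, 8.02°, 9.92°, 327.24°, 7.11°.
Largest gap = 327.24° ⇒ minimal covering band is its complement: 360° − 327.24° = 32.76°.
Band runs from +177.43° eastward to -149.81°, crossing the antimeridian.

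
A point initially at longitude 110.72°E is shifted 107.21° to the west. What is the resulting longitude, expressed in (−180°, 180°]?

Start at +110.72°; shift −107.21° → +3.51°.
+3.51° already lies in (−180°, 180°].

3.51°E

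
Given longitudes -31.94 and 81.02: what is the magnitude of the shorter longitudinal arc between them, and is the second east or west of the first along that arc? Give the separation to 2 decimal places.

Raw difference: 81.02 − -31.94 = 112.96°.
Normalise into (−180°, 180°]: 112.96° stays 112.96°.
Positive ⇒ the second point lies to the east; separation 112.96°.

112.96° east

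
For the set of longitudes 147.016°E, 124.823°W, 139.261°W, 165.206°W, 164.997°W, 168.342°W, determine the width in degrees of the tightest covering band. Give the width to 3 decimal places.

88.161°

Sort the longitudes: -168.342°, -165.206°, -164.997°, -139.261°, -124.823°, +147.016°.
Eastward gaps between consecutive values (wrapping around): 3.136°, 0.209°, 25.736°, 14.438°, 271.839°, 44.642°.
Largest gap = 271.839° ⇒ minimal covering band is its complement: 360° − 271.839° = 88.161°.
Band runs from +147.016° eastward to -124.823°, crossing the antimeridian.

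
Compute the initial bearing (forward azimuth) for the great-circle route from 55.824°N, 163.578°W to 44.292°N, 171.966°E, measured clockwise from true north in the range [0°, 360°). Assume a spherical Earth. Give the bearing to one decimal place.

243.6°

Δλ = 171.966 − -163.578 = 335.544°; wrapped into (−180°, 180°]: -24.456°.
θ = atan2( sin Δλ · cos φ₂ , cos φ₁ · sin φ₂ − sin φ₁ · cos φ₂ · cos Δλ )
  = atan2(-0.29633, -0.14678) = -116.351° → normalised to [0°, 360°): 243.649°.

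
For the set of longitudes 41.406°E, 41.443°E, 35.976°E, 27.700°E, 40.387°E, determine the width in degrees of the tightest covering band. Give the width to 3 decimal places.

Sort the longitudes: +27.700°, +35.976°, +40.387°, +41.406°, +41.443°.
Eastward gaps between consecutive values (wrapping around): 8.276°, 4.411°, 1.019°, 0.037°, 346.257°.
Largest gap = 346.257° ⇒ minimal covering band is its complement: 360° − 346.257° = 13.743°.
Band runs from +27.700° eastward to +41.443°.

13.743°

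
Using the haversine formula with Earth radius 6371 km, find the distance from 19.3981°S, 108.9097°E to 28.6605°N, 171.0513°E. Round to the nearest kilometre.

Δλ = 171.0513 − 108.9097 = 62.1416°.
Δφ = 28.6605 − -19.3981 = 48.0586°.
a = sin²(Δφ/2) + cos φ₁ · cos φ₂ · sin²(Δλ/2) = 0.386269.
c = 2·atan2(√a, √(1−a)) = 1.34133 rad → d = 6371·c ≈ 8545.58 km.

8546 km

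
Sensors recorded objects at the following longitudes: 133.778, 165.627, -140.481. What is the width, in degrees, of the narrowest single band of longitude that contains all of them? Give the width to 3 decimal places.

85.741°

Sort the longitudes: -140.481°, +133.778°, +165.627°.
Eastward gaps between consecutive values (wrapping around): 274.259°, 31.849°, 53.892°.
Largest gap = 274.259° ⇒ minimal covering band is its complement: 360° − 274.259° = 85.741°.
Band runs from +133.778° eastward to -140.481°, crossing the antimeridian.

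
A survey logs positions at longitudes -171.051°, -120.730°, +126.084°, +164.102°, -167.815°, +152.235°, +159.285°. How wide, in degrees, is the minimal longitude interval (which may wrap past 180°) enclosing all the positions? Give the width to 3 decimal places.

Sort the longitudes: -171.051°, -167.815°, -120.730°, +126.084°, +152.235°, +159.285°, +164.102°.
Eastward gaps between consecutive values (wrapping around): 3.236°, 47.085°, 246.814°, 26.151°, 7.050°, 4.817°, 24.847°.
Largest gap = 246.814° ⇒ minimal covering band is its complement: 360° − 246.814° = 113.186°.
Band runs from +126.084° eastward to -120.730°, crossing the antimeridian.

113.186°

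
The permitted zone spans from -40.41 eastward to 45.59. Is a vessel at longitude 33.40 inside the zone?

Band width going east from -40.41° to +45.59°: ((45.59 − -40.41) mod 360) = 86.00°.
Offset of +33.40° east of the west edge: ((33.40 − -40.41) mod 360) = 73.81°.
73.81° ≤ 86.00° ⇒ inside.

Yes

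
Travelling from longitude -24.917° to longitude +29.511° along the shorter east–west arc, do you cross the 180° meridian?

Signed shortest Δλ = ((29.511 − -24.917 + 180) mod 360) − 180 = 54.428°.
Going east by 54.428° from -24.917° reaches +29.511° without touching 180°.

No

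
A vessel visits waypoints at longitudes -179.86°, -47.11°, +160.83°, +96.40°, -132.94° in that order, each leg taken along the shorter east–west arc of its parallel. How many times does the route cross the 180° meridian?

2

Leg 1: -179.86° → -47.11°, shortest Δλ = 132.75° (east) — does not cross 180°.
Leg 2: -47.11° → +160.83°, shortest Δλ = -152.06° (west) — crosses 180°.
Leg 3: +160.83° → +96.40°, shortest Δλ = -64.43° (west) — does not cross 180°.
Leg 4: +96.40° → -132.94°, shortest Δλ = 130.66° (east) — crosses 180°.
Total crossings: 2.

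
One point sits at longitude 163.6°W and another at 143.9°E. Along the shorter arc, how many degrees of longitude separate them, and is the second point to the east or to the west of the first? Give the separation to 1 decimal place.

Raw difference: 143.9 − -163.6 = 307.5°.
Normalise into (−180°, 180°]: 307.5° − 360° = -52.5°.
Negative ⇒ the second point lies to the west; separation 52.5°.

52.5° west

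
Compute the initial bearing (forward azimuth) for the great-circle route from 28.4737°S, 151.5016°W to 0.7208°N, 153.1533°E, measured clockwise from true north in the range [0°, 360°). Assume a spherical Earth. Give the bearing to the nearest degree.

Δλ = 153.1533 − -151.5016 = 304.6549°; wrapped into (−180°, 180°]: -55.3451°.
θ = atan2( sin Δλ · cos φ₂ , cos φ₁ · sin φ₂ − sin φ₁ · cos φ₂ · cos Δλ )
  = atan2(-0.82253, 0.28214) = -71.067° → normalised to [0°, 360°): 288.933°.

289°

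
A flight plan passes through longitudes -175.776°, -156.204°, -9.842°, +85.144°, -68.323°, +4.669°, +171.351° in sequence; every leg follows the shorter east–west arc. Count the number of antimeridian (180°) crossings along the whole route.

Leg 1: -175.776° → -156.204°, shortest Δλ = 19.572° (east) — does not cross 180°.
Leg 2: -156.204° → -9.842°, shortest Δλ = 146.362° (east) — does not cross 180°.
Leg 3: -9.842° → +85.144°, shortest Δλ = 94.986° (east) — does not cross 180°.
Leg 4: +85.144° → -68.323°, shortest Δλ = -153.467° (west) — does not cross 180°.
Leg 5: -68.323° → +4.669°, shortest Δλ = 72.992° (east) — does not cross 180°.
Leg 6: +4.669° → +171.351°, shortest Δλ = 166.682° (east) — does not cross 180°.
Total crossings: 0.

0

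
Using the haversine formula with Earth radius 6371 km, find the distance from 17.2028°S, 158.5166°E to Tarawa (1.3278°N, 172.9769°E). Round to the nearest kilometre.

Δλ = 172.9769 − 158.5166 = 14.4603°.
Δφ = 1.3278 − -17.2028 = 18.5306°.
a = sin²(Δφ/2) + cos φ₁ · cos φ₂ · sin²(Δλ/2) = 0.041050.
c = 2·atan2(√a, √(1−a)) = 0.40804 rad → d = 6371·c ≈ 2599.62 km.

2600 km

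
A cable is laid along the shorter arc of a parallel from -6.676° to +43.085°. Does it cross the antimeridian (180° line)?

No

Signed shortest Δλ = ((43.085 − -6.676 + 180) mod 360) − 180 = 49.761°.
Going east by 49.761° from -6.676° reaches +43.085° without touching 180°.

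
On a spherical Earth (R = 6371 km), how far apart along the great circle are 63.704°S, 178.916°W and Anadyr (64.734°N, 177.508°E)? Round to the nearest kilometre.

Δλ = 177.508 − -178.916 = 356.424°; wrapped into (−180°, 180°]: -3.576°.
Δφ = 64.734 − -63.704 = 128.438°.
a = sin²(Δφ/2) + cos φ₁ · cos φ₂ · sin²(Δλ/2) = 0.811018.
c = 2·atan2(√a, √(1−a)) = 2.24214 rad → d = 6371·c ≈ 14284.65 km.

14285 km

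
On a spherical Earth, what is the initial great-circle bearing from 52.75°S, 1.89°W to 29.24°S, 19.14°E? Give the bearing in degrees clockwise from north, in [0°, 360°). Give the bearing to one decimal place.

Δλ = 19.14 − -1.89 = 21.03°.
θ = atan2( sin Δλ · cos φ₂ , cos φ₁ · sin φ₂ − sin φ₁ · cos φ₂ · cos Δλ )
  = atan2(0.31313, 0.35265) = 41.604° → normalised to [0°, 360°): 41.604°.

41.6°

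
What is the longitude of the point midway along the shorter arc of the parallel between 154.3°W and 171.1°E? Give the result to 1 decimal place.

171.6°W

Signed shortest Δλ from -154.3° to +171.1° is -34.6°.
Midpoint longitude = -154.3° + (-34.6°)/2 = -154.3° − 17.3° = -171.6°.
(The naïve average (-154.3 + +171.1)/2 = 8.4° is on the wrong side of the globe.)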